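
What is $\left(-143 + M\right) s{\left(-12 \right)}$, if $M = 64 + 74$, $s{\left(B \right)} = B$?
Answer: $60$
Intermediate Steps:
$M = 138$
$\left(-143 + M\right) s{\left(-12 \right)} = \left(-143 + 138\right) \left(-12\right) = \left(-5\right) \left(-12\right) = 60$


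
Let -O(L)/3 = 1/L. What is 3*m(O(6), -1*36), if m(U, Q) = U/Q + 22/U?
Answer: -3167/24 ≈ -131.96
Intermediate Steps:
O(L) = -3/L
m(U, Q) = 22/U + U/Q
3*m(O(6), -1*36) = 3*(22/((-3/6)) + (-3/6)/((-1*36))) = 3*(22/((-3*⅙)) - 3*⅙/(-36)) = 3*(22/(-½) - ½*(-1/36)) = 3*(22*(-2) + 1/72) = 3*(-44 + 1/72) = 3*(-3167/72) = -3167/24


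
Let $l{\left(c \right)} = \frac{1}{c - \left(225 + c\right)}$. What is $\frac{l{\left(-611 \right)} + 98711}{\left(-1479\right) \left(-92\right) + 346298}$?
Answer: $\frac{11104987}{54266175} \approx 0.20464$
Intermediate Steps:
$l{\left(c \right)} = - \frac{1}{225}$ ($l{\left(c \right)} = \frac{1}{-225} = - \frac{1}{225}$)
$\frac{l{\left(-611 \right)} + 98711}{\left(-1479\right) \left(-92\right) + 346298} = \frac{- \frac{1}{225} + 98711}{\left(-1479\right) \left(-92\right) + 346298} = \frac{22209974}{225 \left(136068 + 346298\right)} = \frac{22209974}{225 \cdot 482366} = \frac{22209974}{225} \cdot \frac{1}{482366} = \frac{11104987}{54266175}$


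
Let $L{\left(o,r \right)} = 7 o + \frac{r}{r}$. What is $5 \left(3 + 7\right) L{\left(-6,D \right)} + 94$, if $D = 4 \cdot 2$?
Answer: $-1956$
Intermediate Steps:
$D = 8$
$L{\left(o,r \right)} = 1 + 7 o$ ($L{\left(o,r \right)} = 7 o + 1 = 1 + 7 o$)
$5 \left(3 + 7\right) L{\left(-6,D \right)} + 94 = 5 \left(3 + 7\right) \left(1 + 7 \left(-6\right)\right) + 94 = 5 \cdot 10 \left(1 - 42\right) + 94 = 50 \left(-41\right) + 94 = -2050 + 94 = -1956$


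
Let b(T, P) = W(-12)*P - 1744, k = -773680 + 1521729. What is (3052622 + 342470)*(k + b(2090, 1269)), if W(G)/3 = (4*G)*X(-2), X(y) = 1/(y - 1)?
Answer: 2740575978964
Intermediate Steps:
X(y) = 1/(-1 + y)
k = 748049
W(G) = -4*G (W(G) = 3*((4*G)/(-1 - 2)) = 3*((4*G)/(-3)) = 3*((4*G)*(-1/3)) = 3*(-4*G/3) = -4*G)
b(T, P) = -1744 + 48*P (b(T, P) = (-4*(-12))*P - 1744 = 48*P - 1744 = -1744 + 48*P)
(3052622 + 342470)*(k + b(2090, 1269)) = (3052622 + 342470)*(748049 + (-1744 + 48*1269)) = 3395092*(748049 + (-1744 + 60912)) = 3395092*(748049 + 59168) = 3395092*807217 = 2740575978964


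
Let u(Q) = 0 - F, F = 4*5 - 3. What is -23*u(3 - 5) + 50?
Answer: 441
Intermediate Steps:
F = 17 (F = 20 - 3 = 17)
u(Q) = -17 (u(Q) = 0 - 1*17 = 0 - 17 = -17)
-23*u(3 - 5) + 50 = -23*(-17) + 50 = 391 + 50 = 441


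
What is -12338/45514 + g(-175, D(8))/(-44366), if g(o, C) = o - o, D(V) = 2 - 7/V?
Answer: -6169/22757 ≈ -0.27108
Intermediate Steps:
g(o, C) = 0
-12338/45514 + g(-175, D(8))/(-44366) = -12338/45514 + 0/(-44366) = -12338*1/45514 + 0*(-1/44366) = -6169/22757 + 0 = -6169/22757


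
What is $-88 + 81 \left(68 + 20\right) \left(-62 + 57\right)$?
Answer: $-35728$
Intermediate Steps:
$-88 + 81 \left(68 + 20\right) \left(-62 + 57\right) = -88 + 81 \cdot 88 \left(-5\right) = -88 + 81 \left(-440\right) = -88 - 35640 = -35728$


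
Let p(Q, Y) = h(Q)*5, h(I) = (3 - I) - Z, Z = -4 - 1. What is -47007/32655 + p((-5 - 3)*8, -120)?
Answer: 3902931/10885 ≈ 358.56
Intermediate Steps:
Z = -5
h(I) = 8 - I (h(I) = (3 - I) - 1*(-5) = (3 - I) + 5 = 8 - I)
p(Q, Y) = 40 - 5*Q (p(Q, Y) = (8 - Q)*5 = 40 - 5*Q)
-47007/32655 + p((-5 - 3)*8, -120) = -47007/32655 + (40 - 5*(-5 - 3)*8) = -47007*1/32655 + (40 - (-40)*8) = -15669/10885 + (40 - 5*(-64)) = -15669/10885 + (40 + 320) = -15669/10885 + 360 = 3902931/10885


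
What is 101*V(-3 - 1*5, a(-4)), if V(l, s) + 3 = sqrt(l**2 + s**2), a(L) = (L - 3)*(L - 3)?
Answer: -303 + 101*sqrt(2465) ≈ 4711.5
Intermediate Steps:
a(L) = (-3 + L)**2 (a(L) = (-3 + L)*(-3 + L) = (-3 + L)**2)
V(l, s) = -3 + sqrt(l**2 + s**2)
101*V(-3 - 1*5, a(-4)) = 101*(-3 + sqrt((-3 - 1*5)**2 + ((-3 - 4)**2)**2)) = 101*(-3 + sqrt((-3 - 5)**2 + ((-7)**2)**2)) = 101*(-3 + sqrt((-8)**2 + 49**2)) = 101*(-3 + sqrt(64 + 2401)) = 101*(-3 + sqrt(2465)) = -303 + 101*sqrt(2465)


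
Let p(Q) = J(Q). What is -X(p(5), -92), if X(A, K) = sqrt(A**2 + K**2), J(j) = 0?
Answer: -92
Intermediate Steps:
p(Q) = 0
-X(p(5), -92) = -sqrt(0**2 + (-92)**2) = -sqrt(0 + 8464) = -sqrt(8464) = -1*92 = -92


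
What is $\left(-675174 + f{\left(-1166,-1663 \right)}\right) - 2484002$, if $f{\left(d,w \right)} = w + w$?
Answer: $-3162502$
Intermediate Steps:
$f{\left(d,w \right)} = 2 w$
$\left(-675174 + f{\left(-1166,-1663 \right)}\right) - 2484002 = \left(-675174 + 2 \left(-1663\right)\right) - 2484002 = \left(-675174 - 3326\right) - 2484002 = -678500 - 2484002 = -3162502$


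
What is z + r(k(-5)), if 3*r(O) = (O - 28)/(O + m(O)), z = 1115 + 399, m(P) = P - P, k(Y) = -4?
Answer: 4550/3 ≈ 1516.7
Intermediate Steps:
m(P) = 0
z = 1514
r(O) = (-28 + O)/(3*O) (r(O) = ((O - 28)/(O + 0))/3 = ((-28 + O)/O)/3 = (-28 + O)/(3*O))
z + r(k(-5)) = 1514 + (1/3)*(-28 - 4)/(-4) = 1514 + (1/3)*(-1/4)*(-32) = 1514 + 8/3 = 4550/3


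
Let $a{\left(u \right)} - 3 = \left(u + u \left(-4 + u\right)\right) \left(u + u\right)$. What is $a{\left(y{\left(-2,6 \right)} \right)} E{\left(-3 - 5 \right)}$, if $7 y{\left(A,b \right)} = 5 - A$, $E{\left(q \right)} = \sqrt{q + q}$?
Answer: $- 4 i \approx - 4.0 i$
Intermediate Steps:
$E{\left(q \right)} = \sqrt{2} \sqrt{q}$ ($E{\left(q \right)} = \sqrt{2 q} = \sqrt{2} \sqrt{q}$)
$y{\left(A,b \right)} = \frac{5}{7} - \frac{A}{7}$ ($y{\left(A,b \right)} = \frac{5 - A}{7} = \frac{5}{7} - \frac{A}{7}$)
$a{\left(u \right)} = 3 + 2 u \left(u + u \left(-4 + u\right)\right)$ ($a{\left(u \right)} = 3 + \left(u + u \left(-4 + u\right)\right) \left(u + u\right) = 3 + \left(u + u \left(-4 + u\right)\right) 2 u = 3 + 2 u \left(u + u \left(-4 + u\right)\right)$)
$a{\left(y{\left(-2,6 \right)} \right)} E{\left(-3 - 5 \right)} = \left(3 - 6 \left(\frac{5}{7} - - \frac{2}{7}\right)^{2} + 2 \left(\frac{5}{7} - - \frac{2}{7}\right)^{3}\right) \sqrt{2} \sqrt{-3 - 5} = \left(3 - 6 \left(\frac{5}{7} + \frac{2}{7}\right)^{2} + 2 \left(\frac{5}{7} + \frac{2}{7}\right)^{3}\right) \sqrt{2} \sqrt{-3 - 5} = \left(3 - 6 \cdot 1^{2} + 2 \cdot 1^{3}\right) \sqrt{2} \sqrt{-8} = \left(3 - 6 + 2 \cdot 1\right) \sqrt{2} \cdot 2 i \sqrt{2} = \left(3 - 6 + 2\right) 4 i = - 4 i$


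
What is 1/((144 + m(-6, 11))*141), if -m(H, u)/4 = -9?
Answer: 1/25380 ≈ 3.9401e-5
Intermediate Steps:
m(H, u) = 36 (m(H, u) = -4*(-9) = 36)
1/((144 + m(-6, 11))*141) = 1/((144 + 36)*141) = 1/(180*141) = 1/25380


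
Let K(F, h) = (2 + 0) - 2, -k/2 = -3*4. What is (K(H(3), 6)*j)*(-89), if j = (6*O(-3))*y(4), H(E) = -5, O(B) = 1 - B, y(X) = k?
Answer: 0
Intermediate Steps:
k = 24 (k = -(-6)*4 = -2*(-12) = 24)
y(X) = 24
K(F, h) = 0 (K(F, h) = 2 - 2 = 0)
j = 576 (j = (6*(1 - 1*(-3)))*24 = (6*(1 + 3))*24 = (6*4)*24 = 24*24 = 576)
(K(H(3), 6)*j)*(-89) = (0*576)*(-89) = 0*(-89) = 0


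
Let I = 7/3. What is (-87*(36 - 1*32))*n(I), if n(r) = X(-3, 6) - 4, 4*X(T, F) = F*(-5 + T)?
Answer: 5568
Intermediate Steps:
X(T, F) = F*(-5 + T)/4 (X(T, F) = (F*(-5 + T))/4 = F*(-5 + T)/4)
I = 7/3 (I = 7*(⅓) = 7/3 ≈ 2.3333)
n(r) = -16 (n(r) = (¼)*6*(-5 - 3) - 4 = (¼)*6*(-8) - 4 = -12 - 4 = -16)
(-87*(36 - 1*32))*n(I) = -87*(36 - 1*32)*(-16) = -87*(36 - 32)*(-16) = -87*4*(-16) = -348*(-16) = 5568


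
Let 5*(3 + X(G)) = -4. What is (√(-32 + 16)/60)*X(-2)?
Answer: -19*I/75 ≈ -0.25333*I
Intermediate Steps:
X(G) = -19/5 (X(G) = -3 + (⅕)*(-4) = -3 - ⅘ = -19/5)
(√(-32 + 16)/60)*X(-2) = (√(-32 + 16)/60)*(-19/5) = (√(-16)*(1/60))*(-19/5) = ((4*I)*(1/60))*(-19/5) = (I/15)*(-19/5) = -19*I/75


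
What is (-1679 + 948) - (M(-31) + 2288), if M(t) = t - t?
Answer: -3019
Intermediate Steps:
M(t) = 0
(-1679 + 948) - (M(-31) + 2288) = (-1679 + 948) - (0 + 2288) = -731 - 1*2288 = -731 - 2288 = -3019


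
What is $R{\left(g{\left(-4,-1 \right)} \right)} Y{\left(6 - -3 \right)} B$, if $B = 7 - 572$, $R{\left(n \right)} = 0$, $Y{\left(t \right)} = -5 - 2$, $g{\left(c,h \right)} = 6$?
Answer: $0$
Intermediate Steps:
$Y{\left(t \right)} = -7$
$B = -565$ ($B = 7 - 572 = -565$)
$R{\left(g{\left(-4,-1 \right)} \right)} Y{\left(6 - -3 \right)} B = 0 \left(-7\right) \left(-565\right) = 0 \left(-565\right) = 0$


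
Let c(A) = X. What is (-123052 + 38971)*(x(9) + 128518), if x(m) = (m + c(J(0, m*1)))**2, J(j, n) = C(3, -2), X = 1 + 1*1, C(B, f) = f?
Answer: -10816095759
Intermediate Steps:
X = 2 (X = 1 + 1 = 2)
J(j, n) = -2
c(A) = 2
x(m) = (2 + m)**2 (x(m) = (m + 2)**2 = (2 + m)**2)
(-123052 + 38971)*(x(9) + 128518) = (-123052 + 38971)*((2 + 9)**2 + 128518) = -84081*(11**2 + 128518) = -84081*(121 + 128518) = -84081*128639 = -10816095759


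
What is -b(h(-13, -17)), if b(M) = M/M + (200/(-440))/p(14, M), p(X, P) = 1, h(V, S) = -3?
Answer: -6/11 ≈ -0.54545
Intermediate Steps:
b(M) = 6/11 (b(M) = M/M + (200/(-440))/1 = 1 + (200*(-1/440))*1 = 1 - 5/11*1 = 1 - 5/11 = 6/11)
-b(h(-13, -17)) = -1*6/11 = -6/11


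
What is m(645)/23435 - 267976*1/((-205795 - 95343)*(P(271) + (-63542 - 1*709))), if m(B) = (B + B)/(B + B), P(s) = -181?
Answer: 1640363257/56838439367620 ≈ 2.8860e-5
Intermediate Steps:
m(B) = 1 (m(B) = (2*B)/((2*B)) = (2*B)*(1/(2*B)) = 1)
m(645)/23435 - 267976*1/((-205795 - 95343)*(P(271) + (-63542 - 1*709))) = 1/23435 - 267976*1/((-205795 - 95343)*(-181 + (-63542 - 1*709))) = 1*(1/23435) - 267976*(-1/(301138*(-181 + (-63542 - 709)))) = 1/23435 - 267976*(-1/(301138*(-181 - 64251))) = 1/23435 - 267976/((-64432*(-301138))) = 1/23435 - 267976/19402923616 = 1/23435 - 267976*1/19402923616 = 1/23435 - 33497/2425365452 = 1640363257/56838439367620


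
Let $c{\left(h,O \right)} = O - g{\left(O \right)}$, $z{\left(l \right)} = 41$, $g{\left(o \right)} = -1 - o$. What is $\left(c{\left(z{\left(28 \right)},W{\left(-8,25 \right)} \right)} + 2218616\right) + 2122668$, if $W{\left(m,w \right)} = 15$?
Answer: $4341315$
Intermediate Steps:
$c{\left(h,O \right)} = 1 + 2 O$ ($c{\left(h,O \right)} = O - \left(-1 - O\right) = O + \left(1 + O\right) = 1 + 2 O$)
$\left(c{\left(z{\left(28 \right)},W{\left(-8,25 \right)} \right)} + 2218616\right) + 2122668 = \left(\left(1 + 2 \cdot 15\right) + 2218616\right) + 2122668 = \left(\left(1 + 30\right) + 2218616\right) + 2122668 = \left(31 + 2218616\right) + 2122668 = 2218647 + 2122668 = 4341315$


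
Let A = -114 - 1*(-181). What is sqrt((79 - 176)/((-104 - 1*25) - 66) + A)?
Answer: sqrt(2566590)/195 ≈ 8.2157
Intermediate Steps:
A = 67 (A = -114 + 181 = 67)
sqrt((79 - 176)/((-104 - 1*25) - 66) + A) = sqrt((79 - 176)/((-104 - 1*25) - 66) + 67) = sqrt(-97/((-104 - 25) - 66) + 67) = sqrt(-97/(-129 - 66) + 67) = sqrt(-97/(-195) + 67) = sqrt(-97*(-1/195) + 67) = sqrt(97/195 + 67) = sqrt(13162/195) = sqrt(2566590)/195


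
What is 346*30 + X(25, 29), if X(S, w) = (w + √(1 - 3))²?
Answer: 11219 + 58*I*√2 ≈ 11219.0 + 82.024*I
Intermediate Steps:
X(S, w) = (w + I*√2)² (X(S, w) = (w + √(-2))² = (w + I*√2)²)
346*30 + X(25, 29) = 346*30 + (29 + I*√2)² = 10380 + (29 + I*√2)²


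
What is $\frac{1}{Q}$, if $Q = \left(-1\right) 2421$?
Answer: $- \frac{1}{2421} \approx -0.00041305$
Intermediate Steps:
$Q = -2421$
$\frac{1}{Q} = \frac{1}{-2421} = - \frac{1}{2421}$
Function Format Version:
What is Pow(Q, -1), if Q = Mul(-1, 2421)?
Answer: Rational(-1, 2421) ≈ -0.00041305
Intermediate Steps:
Q = -2421
Pow(Q, -1) = Pow(-2421, -1) = Rational(-1, 2421)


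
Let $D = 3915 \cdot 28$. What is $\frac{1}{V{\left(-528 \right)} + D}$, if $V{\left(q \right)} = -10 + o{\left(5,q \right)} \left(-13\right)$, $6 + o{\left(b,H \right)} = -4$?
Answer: $\frac{1}{109740} \approx 9.1125 \cdot 10^{-6}$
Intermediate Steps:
$o{\left(b,H \right)} = -10$ ($o{\left(b,H \right)} = -6 - 4 = -10$)
$D = 109620$
$V{\left(q \right)} = 120$ ($V{\left(q \right)} = -10 - -130 = -10 + 130 = 120$)
$\frac{1}{V{\left(-528 \right)} + D} = \frac{1}{120 + 109620} = \frac{1}{109740}$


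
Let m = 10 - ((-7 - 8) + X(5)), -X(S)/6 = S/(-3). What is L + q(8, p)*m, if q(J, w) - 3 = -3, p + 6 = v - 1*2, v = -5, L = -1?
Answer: -1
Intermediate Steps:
p = -13 (p = -6 + (-5 - 1*2) = -6 + (-5 - 2) = -6 - 7 = -13)
X(S) = 2*S (X(S) = -6*S/(-3) = -6*S*(-1)/3 = -(-2)*S = 2*S)
q(J, w) = 0 (q(J, w) = 3 - 3 = 0)
m = 15 (m = 10 - ((-7 - 8) + 2*5) = 10 - (-15 + 10) = 10 - 1*(-5) = 10 + 5 = 15)
L + q(8, p)*m = -1 + 0*15 = -1 + 0 = -1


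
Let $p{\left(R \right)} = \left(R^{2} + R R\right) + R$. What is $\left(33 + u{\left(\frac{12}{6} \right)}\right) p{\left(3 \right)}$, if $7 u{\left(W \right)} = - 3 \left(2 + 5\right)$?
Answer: $630$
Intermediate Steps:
$u{\left(W \right)} = -3$ ($u{\left(W \right)} = \frac{\left(-3\right) \left(2 + 5\right)}{7} = \frac{\left(-3\right) 7}{7} = \frac{1}{7} \left(-21\right) = -3$)
$p{\left(R \right)} = R + 2 R^{2}$ ($p{\left(R \right)} = \left(R^{2} + R^{2}\right) + R = 2 R^{2} + R = R + 2 R^{2}$)
$\left(33 + u{\left(\frac{12}{6} \right)}\right) p{\left(3 \right)} = \left(33 - 3\right) 3 \left(1 + 2 \cdot 3\right) = 30 \cdot 3 \left(1 + 6\right) = 30 \cdot 3 \cdot 7 = 30 \cdot 21 = 630$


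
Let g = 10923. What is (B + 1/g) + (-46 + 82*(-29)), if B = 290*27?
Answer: 59049739/10923 ≈ 5406.0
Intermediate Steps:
B = 7830
(B + 1/g) + (-46 + 82*(-29)) = (7830 + 1/10923) + (-46 + 82*(-29)) = (7830 + 1/10923) + (-46 - 2378) = 85527091/10923 - 2424 = 59049739/10923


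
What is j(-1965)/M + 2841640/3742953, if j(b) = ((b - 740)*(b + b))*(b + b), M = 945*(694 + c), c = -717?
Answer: 1158332247179140/602615433 ≈ 1.9222e+6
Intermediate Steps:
M = -21735 (M = 945*(694 - 717) = 945*(-23) = -21735)
j(b) = 4*b**2*(-740 + b) (j(b) = ((-740 + b)*(2*b))*(2*b) = (2*b*(-740 + b))*(2*b) = 4*b**2*(-740 + b))
j(-1965)/M + 2841640/3742953 = (4*(-1965)**2*(-740 - 1965))/(-21735) + 2841640/3742953 = (4*3861225*(-2705))*(-1/21735) + 2841640*(1/3742953) = -41778454500*(-1/21735) + 2841640/3742953 = 928410100/483 + 2841640/3742953 = 1158332247179140/602615433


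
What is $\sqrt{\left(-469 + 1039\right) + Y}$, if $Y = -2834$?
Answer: $2 i \sqrt{566} \approx 47.581 i$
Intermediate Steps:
$\sqrt{\left(-469 + 1039\right) + Y} = \sqrt{\left(-469 + 1039\right) - 2834} = \sqrt{570 - 2834} = \sqrt{-2264} = 2 i \sqrt{566}$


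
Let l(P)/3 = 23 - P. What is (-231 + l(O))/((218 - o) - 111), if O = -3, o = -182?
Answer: -9/17 ≈ -0.52941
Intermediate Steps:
l(P) = 69 - 3*P (l(P) = 3*(23 - P) = 69 - 3*P)
(-231 + l(O))/((218 - o) - 111) = (-231 + (69 - 3*(-3)))/((218 - 1*(-182)) - 111) = (-231 + (69 + 9))/((218 + 182) - 111) = (-231 + 78)/(400 - 111) = -153/289 = -153*1/289 = -9/17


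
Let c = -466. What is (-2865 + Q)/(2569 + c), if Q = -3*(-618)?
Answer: -337/701 ≈ -0.48074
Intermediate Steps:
Q = 1854
(-2865 + Q)/(2569 + c) = (-2865 + 1854)/(2569 - 466) = -1011/2103 = -1011*1/2103 = -337/701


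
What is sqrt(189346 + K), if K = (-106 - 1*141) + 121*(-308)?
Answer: sqrt(151831) ≈ 389.65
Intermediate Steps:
K = -37515 (K = (-106 - 141) - 37268 = -247 - 37268 = -37515)
sqrt(189346 + K) = sqrt(189346 - 37515) = sqrt(151831)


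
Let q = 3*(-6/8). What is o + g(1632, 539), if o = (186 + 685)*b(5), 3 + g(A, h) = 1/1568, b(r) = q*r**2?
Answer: -76826903/1568 ≈ -48997.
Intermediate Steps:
q = -9/4 (q = 3*(-6*1/8) = 3*(-3/4) = -9/4 ≈ -2.2500)
b(r) = -9*r**2/4
g(A, h) = -4703/1568 (g(A, h) = -3 + 1/1568 = -4703/1568)
o = -195975/4 (o = (186 + 685)*(-9/4*5**2) = 871*(-9/4*25) = 871*(-225/4) = -195975/4 ≈ -48994.)
o + g(1632, 539) = -195975/4 - 4703/1568 = -76826903/1568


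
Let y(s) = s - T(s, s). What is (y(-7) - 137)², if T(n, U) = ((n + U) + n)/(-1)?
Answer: 27225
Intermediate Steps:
T(n, U) = -U - 2*n (T(n, U) = ((U + n) + n)*(-1) = (U + 2*n)*(-1) = -U - 2*n)
y(s) = 4*s (y(s) = s - (-s - 2*s) = s - (-3)*s = s + 3*s = 4*s)
(y(-7) - 137)² = (4*(-7) - 137)² = (-28 - 137)² = (-165)² = 27225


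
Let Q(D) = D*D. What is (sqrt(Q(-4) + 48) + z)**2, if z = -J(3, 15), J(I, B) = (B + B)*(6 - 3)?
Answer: 6724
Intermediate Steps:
Q(D) = D**2
J(I, B) = 6*B (J(I, B) = (2*B)*3 = 6*B)
z = -90 (z = -6*15 = -1*90 = -90)
(sqrt(Q(-4) + 48) + z)**2 = (sqrt((-4)**2 + 48) - 90)**2 = (sqrt(16 + 48) - 90)**2 = (sqrt(64) - 90)**2 = (8 - 90)**2 = (-82)**2 = 6724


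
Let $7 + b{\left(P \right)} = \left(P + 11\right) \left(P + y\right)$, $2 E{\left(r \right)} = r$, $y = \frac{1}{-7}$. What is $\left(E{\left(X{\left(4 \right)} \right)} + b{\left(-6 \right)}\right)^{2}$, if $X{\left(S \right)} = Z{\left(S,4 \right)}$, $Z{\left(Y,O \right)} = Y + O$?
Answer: $\frac{55696}{49} \approx 1136.7$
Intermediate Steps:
$y = - \frac{1}{7} \approx -0.14286$
$Z{\left(Y,O \right)} = O + Y$
$X{\left(S \right)} = 4 + S$
$E{\left(r \right)} = \frac{r}{2}$
$b{\left(P \right)} = -7 + \left(11 + P\right) \left(- \frac{1}{7} + P\right)$ ($b{\left(P \right)} = -7 + \left(P + 11\right) \left(P - \frac{1}{7}\right) = -7 + \left(11 + P\right) \left(- \frac{1}{7} + P\right)$)
$\left(E{\left(X{\left(4 \right)} \right)} + b{\left(-6 \right)}\right)^{2} = \left(\frac{4 + 4}{2} + \left(- \frac{60}{7} + \left(-6\right)^{2} + \frac{76}{7} \left(-6\right)\right)\right)^{2} = \left(\frac{1}{2} \cdot 8 - \frac{264}{7}\right)^{2} = \left(4 - \frac{264}{7}\right)^{2} = \left(- \frac{236}{7}\right)^{2} = \frac{55696}{49}$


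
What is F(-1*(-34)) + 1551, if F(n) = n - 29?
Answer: 1556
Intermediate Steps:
F(n) = -29 + n
F(-1*(-34)) + 1551 = (-29 - 1*(-34)) + 1551 = (-29 + 34) + 1551 = 5 + 1551 = 1556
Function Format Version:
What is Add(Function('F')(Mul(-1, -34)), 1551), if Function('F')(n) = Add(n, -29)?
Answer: 1556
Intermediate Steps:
Function('F')(n) = Add(-29, n)
Add(Function('F')(Mul(-1, -34)), 1551) = Add(Add(-29, Mul(-1, -34)), 1551) = Add(Add(-29, 34), 1551) = Add(5, 1551) = 1556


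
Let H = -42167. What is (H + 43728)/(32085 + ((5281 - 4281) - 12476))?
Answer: 1561/20609 ≈ 0.075744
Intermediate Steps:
(H + 43728)/(32085 + ((5281 - 4281) - 12476)) = (-42167 + 43728)/(32085 + ((5281 - 4281) - 12476)) = 1561/(32085 + (1000 - 12476)) = 1561/(32085 - 11476) = 1561/20609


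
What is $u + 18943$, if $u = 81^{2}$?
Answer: $25504$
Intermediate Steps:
$u = 6561$
$u + 18943 = 6561 + 18943 = 25504$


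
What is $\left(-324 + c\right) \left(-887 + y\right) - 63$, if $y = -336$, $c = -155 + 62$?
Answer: $509928$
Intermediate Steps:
$c = -93$
$\left(-324 + c\right) \left(-887 + y\right) - 63 = \left(-324 - 93\right) \left(-887 - 336\right) - 63 = \left(-417\right) \left(-1223\right) - 63 = 509991 - 63 = 509928$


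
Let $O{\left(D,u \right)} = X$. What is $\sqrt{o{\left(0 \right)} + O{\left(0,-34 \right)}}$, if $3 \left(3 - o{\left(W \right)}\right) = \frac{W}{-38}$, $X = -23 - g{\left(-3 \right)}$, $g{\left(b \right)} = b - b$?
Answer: $2 i \sqrt{5} \approx 4.4721 i$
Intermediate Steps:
$g{\left(b \right)} = 0$
$X = -23$ ($X = -23 - 0 = -23 + 0 = -23$)
$O{\left(D,u \right)} = -23$
$o{\left(W \right)} = 3 + \frac{W}{114}$ ($o{\left(W \right)} = 3 - \frac{W \frac{1}{-38}}{3} = 3 - \frac{W \left(- \frac{1}{38}\right)}{3} = 3 - \frac{\left(- \frac{1}{38}\right) W}{3} = 3 + \frac{W}{114}$)
$\sqrt{o{\left(0 \right)} + O{\left(0,-34 \right)}} = \sqrt{\left(3 + \frac{1}{114} \cdot 0\right) - 23} = \sqrt{\left(3 + 0\right) - 23} = \sqrt{3 - 23} = \sqrt{-20} = 2 i \sqrt{5}$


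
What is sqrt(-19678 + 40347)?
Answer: sqrt(20669) ≈ 143.77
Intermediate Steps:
sqrt(-19678 + 40347) = sqrt(20669)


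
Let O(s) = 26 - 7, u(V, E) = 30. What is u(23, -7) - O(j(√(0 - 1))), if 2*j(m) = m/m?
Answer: 11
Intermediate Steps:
j(m) = ½ (j(m) = (m/m)/2 = (½)*1 = ½)
O(s) = 19
u(23, -7) - O(j(√(0 - 1))) = 30 - 1*19 = 30 - 19 = 11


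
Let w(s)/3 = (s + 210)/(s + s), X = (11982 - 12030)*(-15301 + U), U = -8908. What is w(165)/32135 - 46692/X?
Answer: -274355757/6846014692 ≈ -0.040075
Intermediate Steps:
X = 1162032 (X = (11982 - 12030)*(-15301 - 8908) = -48*(-24209) = 1162032)
w(s) = 3*(210 + s)/(2*s) (w(s) = 3*((s + 210)/(s + s)) = 3*((210 + s)/((2*s))) = 3*((210 + s)*(1/(2*s))) = 3*((210 + s)/(2*s)) = 3*(210 + s)/(2*s))
w(165)/32135 - 46692/X = (3/2 + 315/165)/32135 - 46692/1162032 = (3/2 + 315*(1/165))*(1/32135) - 46692*1/1162032 = (3/2 + 21/11)*(1/32135) - 3891/96836 = (75/22)*(1/32135) - 3891/96836 = 15/141394 - 3891/96836 = -274355757/6846014692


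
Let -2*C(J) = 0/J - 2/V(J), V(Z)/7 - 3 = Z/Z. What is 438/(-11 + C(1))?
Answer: -12264/307 ≈ -39.948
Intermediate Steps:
V(Z) = 28 (V(Z) = 21 + 7*(Z/Z) = 21 + 7*1 = 21 + 7 = 28)
C(J) = 1/28 (C(J) = -(0/J - 2/28)/2 = -(0 - 2*1/28)/2 = -(0 - 1/14)/2 = -½*(-1/14) = 1/28)
438/(-11 + C(1)) = 438/(-11 + 1/28) = 438/(-307/28) = 438*(-28/307) = -12264/307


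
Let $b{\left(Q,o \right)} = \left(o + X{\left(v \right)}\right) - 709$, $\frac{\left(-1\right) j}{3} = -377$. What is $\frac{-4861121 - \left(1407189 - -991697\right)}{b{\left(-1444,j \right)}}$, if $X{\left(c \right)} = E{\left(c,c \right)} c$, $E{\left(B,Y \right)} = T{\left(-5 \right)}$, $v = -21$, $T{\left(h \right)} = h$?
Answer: $- \frac{7260007}{527} \approx -13776.0$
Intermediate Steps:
$E{\left(B,Y \right)} = -5$
$j = 1131$ ($j = \left(-3\right) \left(-377\right) = 1131$)
$X{\left(c \right)} = - 5 c$
$b{\left(Q,o \right)} = -604 + o$ ($b{\left(Q,o \right)} = \left(o - -105\right) - 709 = \left(o + 105\right) - 709 = \left(105 + o\right) - 709 = -604 + o$)
$\frac{-4861121 - \left(1407189 - -991697\right)}{b{\left(-1444,j \right)}} = \frac{-4861121 - \left(1407189 - -991697\right)}{-604 + 1131} = \frac{-4861121 - \left(1407189 + 991697\right)}{527} = \left(-4861121 - 2398886\right) \frac{1}{527} = \left(-7260007\right) \frac{1}{527} = - \frac{7260007}{527}$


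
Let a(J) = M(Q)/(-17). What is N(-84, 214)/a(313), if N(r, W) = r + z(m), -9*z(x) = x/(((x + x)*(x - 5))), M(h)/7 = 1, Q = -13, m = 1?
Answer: 102799/504 ≈ 203.97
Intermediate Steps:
M(h) = 7 (M(h) = 7*1 = 7)
a(J) = -7/17 (a(J) = 7/(-17) = 7*(-1/17) = -7/17)
z(x) = -1/(18*(-5 + x)) (z(x) = -x/(9*((x + x)*(x - 5))) = -x/(9*((2*x)*(-5 + x))) = -x/(9*(2*x*(-5 + x))) = -x*1/(2*x*(-5 + x))/9 = -1/(18*(-5 + x)))
N(r, W) = 1/72 + r (N(r, W) = r - 1/(-90 + 18*1) = r - 1/(-90 + 18) = r - 1/(-72) = r - 1*(-1/72) = r + 1/72 = 1/72 + r)
N(-84, 214)/a(313) = (1/72 - 84)/(-7/17) = -6047/72*(-17/7) = 102799/504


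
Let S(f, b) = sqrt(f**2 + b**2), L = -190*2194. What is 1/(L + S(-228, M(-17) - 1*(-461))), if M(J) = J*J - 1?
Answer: -83372/34754329323 - sqrt(612985)/173771646615 ≈ -2.4034e-6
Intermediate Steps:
M(J) = -1 + J**2 (M(J) = J**2 - 1 = -1 + J**2)
L = -416860
S(f, b) = sqrt(b**2 + f**2)
1/(L + S(-228, M(-17) - 1*(-461))) = 1/(-416860 + sqrt(((-1 + (-17)**2) - 1*(-461))**2 + (-228)**2)) = 1/(-416860 + sqrt(((-1 + 289) + 461)**2 + 51984)) = 1/(-416860 + sqrt((288 + 461)**2 + 51984)) = 1/(-416860 + sqrt(749**2 + 51984)) = 1/(-416860 + sqrt(561001 + 51984)) = 1/(-416860 + sqrt(612985))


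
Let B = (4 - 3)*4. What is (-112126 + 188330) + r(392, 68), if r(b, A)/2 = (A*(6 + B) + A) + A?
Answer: 77836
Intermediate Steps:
B = 4 (B = 1*4 = 4)
r(b, A) = 24*A (r(b, A) = 2*((A*(6 + 4) + A) + A) = 2*((A*10 + A) + A) = 2*((10*A + A) + A) = 2*(11*A + A) = 2*(12*A) = 24*A)
(-112126 + 188330) + r(392, 68) = (-112126 + 188330) + 24*68 = 76204 + 1632 = 77836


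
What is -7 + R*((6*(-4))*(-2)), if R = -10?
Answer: -487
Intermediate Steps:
-7 + R*((6*(-4))*(-2)) = -7 - 10*6*(-4)*(-2) = -7 - (-240)*(-2) = -7 - 10*48 = -7 - 480 = -487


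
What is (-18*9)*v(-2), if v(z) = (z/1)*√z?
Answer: 324*I*√2 ≈ 458.21*I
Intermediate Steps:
v(z) = z^(3/2) (v(z) = (z*1)*√z = z*√z = z^(3/2))
(-18*9)*v(-2) = (-18*9)*(-2)^(3/2) = -(-324)*I*√2 = 324*I*√2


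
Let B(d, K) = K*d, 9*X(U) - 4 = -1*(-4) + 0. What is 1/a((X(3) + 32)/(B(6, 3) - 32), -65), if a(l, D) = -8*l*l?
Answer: -3969/175232 ≈ -0.022650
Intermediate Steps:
X(U) = 8/9 (X(U) = 4/9 + (-1*(-4) + 0)/9 = 4/9 + (4 + 0)/9 = 4/9 + (⅑)*4 = 4/9 + 4/9 = 8/9)
a(l, D) = -8*l²
1/a((X(3) + 32)/(B(6, 3) - 32), -65) = 1/(-8*(8/9 + 32)²/(3*6 - 32)²) = 1/(-8*87616/(81*(18 - 32)²)) = 1/(-8*((296/9)/(-14))²) = 1/(-8*((296/9)*(-1/14))²) = 1/(-8*(-148/63)²) = 1/(-8*21904/3969) = 1/(-175232/3969) = -3969/175232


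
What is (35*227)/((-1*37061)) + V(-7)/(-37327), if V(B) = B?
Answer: -296303588/1383375947 ≈ -0.21419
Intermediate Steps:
(35*227)/((-1*37061)) + V(-7)/(-37327) = (35*227)/((-1*37061)) - 7/(-37327) = 7945/(-37061) - 7*(-1/37327) = 7945*(-1/37061) + 7/37327 = -7945/37061 + 7/37327 = -296303588/1383375947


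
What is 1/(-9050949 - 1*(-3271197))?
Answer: -1/5779752 ≈ -1.7302e-7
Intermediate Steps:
1/(-9050949 - 1*(-3271197)) = 1/(-9050949 + 3271197) = 1/(-5779752) = -1/5779752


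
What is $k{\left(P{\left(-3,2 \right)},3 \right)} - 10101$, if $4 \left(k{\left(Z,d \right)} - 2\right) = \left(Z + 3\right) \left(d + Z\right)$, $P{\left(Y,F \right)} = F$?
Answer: $- \frac{40371}{4} \approx -10093.0$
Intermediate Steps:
$k{\left(Z,d \right)} = 2 + \frac{\left(3 + Z\right) \left(Z + d\right)}{4}$ ($k{\left(Z,d \right)} = 2 + \frac{\left(Z + 3\right) \left(d + Z\right)}{4} = 2 + \frac{\left(3 + Z\right) \left(Z + d\right)}{4}$)
$k{\left(P{\left(-3,2 \right)},3 \right)} - 10101 = \left(2 + \frac{2^{2}}{4} + \frac{3}{4} \cdot 2 + \frac{3}{4} \cdot 3 + \frac{1}{4} \cdot 2 \cdot 3\right) - 10101 = \left(2 + \frac{1}{4} \cdot 4 + \frac{3}{2} + \frac{9}{4} + \frac{3}{2}\right) - 10101 = \left(2 + 1 + \frac{3}{2} + \frac{9}{4} + \frac{3}{2}\right) - 10101 = \frac{33}{4} - 10101 = - \frac{40371}{4}$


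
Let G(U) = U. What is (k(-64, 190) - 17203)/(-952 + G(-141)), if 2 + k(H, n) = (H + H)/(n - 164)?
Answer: 223729/14209 ≈ 15.746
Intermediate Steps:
k(H, n) = -2 + 2*H/(-164 + n) (k(H, n) = -2 + (H + H)/(n - 164) = -2 + (2*H)/(-164 + n) = -2 + 2*H/(-164 + n))
(k(-64, 190) - 17203)/(-952 + G(-141)) = (2*(164 - 64 - 1*190)/(-164 + 190) - 17203)/(-952 - 141) = (2*(164 - 64 - 190)/26 - 17203)/(-1093) = (2*(1/26)*(-90) - 17203)*(-1/1093) = (-90/13 - 17203)*(-1/1093) = -223729/13*(-1/1093) = 223729/14209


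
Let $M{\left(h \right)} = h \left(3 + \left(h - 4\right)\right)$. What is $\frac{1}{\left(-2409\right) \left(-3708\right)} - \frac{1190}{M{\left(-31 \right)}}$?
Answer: $- \frac{1328719961}{1107638928} \approx -1.1996$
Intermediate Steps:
$M{\left(h \right)} = h \left(-1 + h\right)$ ($M{\left(h \right)} = h \left(3 + \left(-4 + h\right)\right) = h \left(-1 + h\right)$)
$\frac{1}{\left(-2409\right) \left(-3708\right)} - \frac{1190}{M{\left(-31 \right)}} = \frac{1}{\left(-2409\right) \left(-3708\right)} - \frac{1190}{\left(-31\right) \left(-1 - 31\right)} = \left(- \frac{1}{2409}\right) \left(- \frac{1}{3708}\right) - \frac{1190}{\left(-31\right) \left(-32\right)} = \frac{1}{8932572} - \frac{1190}{992} = \frac{1}{8932572} - \frac{595}{496} = - \frac{1328719961}{1107638928}$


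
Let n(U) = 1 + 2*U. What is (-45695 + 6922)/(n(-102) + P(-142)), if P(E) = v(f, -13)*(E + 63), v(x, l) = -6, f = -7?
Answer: -38773/271 ≈ -143.07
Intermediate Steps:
P(E) = -378 - 6*E (P(E) = -6*(E + 63) = -6*(63 + E) = -378 - 6*E)
(-45695 + 6922)/(n(-102) + P(-142)) = (-45695 + 6922)/((1 + 2*(-102)) + (-378 - 6*(-142))) = -38773/((1 - 204) + (-378 + 852)) = -38773/(-203 + 474) = -38773/271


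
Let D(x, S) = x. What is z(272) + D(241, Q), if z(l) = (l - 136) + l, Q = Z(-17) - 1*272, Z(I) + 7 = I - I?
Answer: 649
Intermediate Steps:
Z(I) = -7 (Z(I) = -7 + (I - I) = -7 + 0 = -7)
Q = -279 (Q = -7 - 1*272 = -7 - 272 = -279)
z(l) = -136 + 2*l (z(l) = (-136 + l) + l = -136 + 2*l)
z(272) + D(241, Q) = (-136 + 2*272) + 241 = (-136 + 544) + 241 = 408 + 241 = 649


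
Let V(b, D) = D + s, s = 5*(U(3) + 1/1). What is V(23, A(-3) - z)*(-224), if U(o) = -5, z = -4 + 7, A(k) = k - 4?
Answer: 6720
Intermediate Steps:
A(k) = -4 + k
z = 3
s = -20 (s = 5*(-5 + 1/1) = 5*(-5 + 1) = 5*(-4) = -20)
V(b, D) = -20 + D (V(b, D) = D - 20 = -20 + D)
V(23, A(-3) - z)*(-224) = (-20 + ((-4 - 3) - 1*3))*(-224) = (-20 + (-7 - 3))*(-224) = (-20 - 10)*(-224) = -30*(-224) = 6720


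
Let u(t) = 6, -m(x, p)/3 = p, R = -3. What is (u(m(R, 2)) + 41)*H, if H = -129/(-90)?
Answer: 2021/30 ≈ 67.367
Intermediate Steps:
H = 43/30 (H = -129*(-1/90) = 43/30 ≈ 1.4333)
m(x, p) = -3*p
(u(m(R, 2)) + 41)*H = (6 + 41)*(43/30) = 47*(43/30) = 2021/30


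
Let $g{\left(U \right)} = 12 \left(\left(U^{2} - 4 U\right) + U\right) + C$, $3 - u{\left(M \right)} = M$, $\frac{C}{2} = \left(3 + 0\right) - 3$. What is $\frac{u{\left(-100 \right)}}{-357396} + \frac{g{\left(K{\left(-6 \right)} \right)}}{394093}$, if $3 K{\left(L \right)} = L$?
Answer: $\frac{2295941}{140847261828} \approx 1.6301 \cdot 10^{-5}$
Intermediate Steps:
$C = 0$ ($C = 2 \left(\left(3 + 0\right) - 3\right) = 2 \left(3 - 3\right) = 2 \cdot 0 = 0$)
$u{\left(M \right)} = 3 - M$
$K{\left(L \right)} = \frac{L}{3}$
$g{\left(U \right)} = - 36 U + 12 U^{2}$ ($g{\left(U \right)} = 12 \left(\left(U^{2} - 4 U\right) + U\right) + 0 = 12 \left(U^{2} - 3 U\right) + 0 = \left(- 36 U + 12 U^{2}\right) + 0 = - 36 U + 12 U^{2}$)
$\frac{u{\left(-100 \right)}}{-357396} + \frac{g{\left(K{\left(-6 \right)} \right)}}{394093} = \frac{3 - -100}{-357396} + \frac{12 \cdot \frac{1}{3} \left(-6\right) \left(-3 + \frac{1}{3} \left(-6\right)\right)}{394093} = \left(3 + 100\right) \left(- \frac{1}{357396}\right) + 12 \left(-2\right) \left(-3 - 2\right) \frac{1}{394093} = 103 \left(- \frac{1}{357396}\right) + 12 \left(-2\right) \left(-5\right) \frac{1}{394093} = - \frac{103}{357396} + 120 \cdot \frac{1}{394093} = - \frac{103}{357396} + \frac{120}{394093} = \frac{2295941}{140847261828}$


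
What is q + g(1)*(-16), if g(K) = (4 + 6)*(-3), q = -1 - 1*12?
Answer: 467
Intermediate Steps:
q = -13 (q = -1 - 12 = -13)
g(K) = -30 (g(K) = 10*(-3) = -30)
q + g(1)*(-16) = -13 - 30*(-16) = -13 + 480 = 467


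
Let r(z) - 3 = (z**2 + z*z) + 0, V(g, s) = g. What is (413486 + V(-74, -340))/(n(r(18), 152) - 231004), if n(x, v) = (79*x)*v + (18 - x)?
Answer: 413412/7585571 ≈ 0.054500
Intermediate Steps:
r(z) = 3 + 2*z**2 (r(z) = 3 + ((z**2 + z*z) + 0) = 3 + ((z**2 + z**2) + 0) = 3 + (2*z**2 + 0) = 3 + 2*z**2)
n(x, v) = 18 - x + 79*v*x (n(x, v) = 79*v*x + (18 - x) = 18 - x + 79*v*x)
(413486 + V(-74, -340))/(n(r(18), 152) - 231004) = (413486 - 74)/((18 - (3 + 2*18**2) + 79*152*(3 + 2*18**2)) - 231004) = 413412/((18 - (3 + 2*324) + 79*152*(3 + 2*324)) - 231004) = 413412/((18 - (3 + 648) + 79*152*(3 + 648)) - 231004) = 413412/((18 - 1*651 + 79*152*651) - 231004) = 413412/((18 - 651 + 7817208) - 231004) = 413412/(7816575 - 231004) = 413412/7585571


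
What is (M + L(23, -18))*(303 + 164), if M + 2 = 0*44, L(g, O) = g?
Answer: 9807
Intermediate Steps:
M = -2 (M = -2 + 0*44 = -2 + 0 = -2)
(M + L(23, -18))*(303 + 164) = (-2 + 23)*(303 + 164) = 21*467 = 9807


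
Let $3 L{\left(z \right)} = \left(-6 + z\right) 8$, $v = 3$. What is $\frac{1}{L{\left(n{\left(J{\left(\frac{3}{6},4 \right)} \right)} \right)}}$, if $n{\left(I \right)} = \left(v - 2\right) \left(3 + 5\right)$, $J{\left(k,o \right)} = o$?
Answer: $\frac{3}{16} \approx 0.1875$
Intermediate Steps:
$n{\left(I \right)} = 8$ ($n{\left(I \right)} = \left(3 - 2\right) \left(3 + 5\right) = 1 \cdot 8 = 8$)
$L{\left(z \right)} = -16 + \frac{8 z}{3}$ ($L{\left(z \right)} = \frac{\left(-6 + z\right) 8}{3} = \frac{-48 + 8 z}{3} = -16 + \frac{8 z}{3}$)
$\frac{1}{L{\left(n{\left(J{\left(\frac{3}{6},4 \right)} \right)} \right)}} = \frac{1}{-16 + \frac{8}{3} \cdot 8} = \frac{1}{-16 + \frac{64}{3}} = \frac{1}{\frac{16}{3}} = \frac{3}{16}$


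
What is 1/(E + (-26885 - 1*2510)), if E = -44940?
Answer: -1/74335 ≈ -1.3453e-5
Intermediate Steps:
1/(E + (-26885 - 1*2510)) = 1/(-44940 + (-26885 - 1*2510)) = 1/(-44940 + (-26885 - 2510)) = 1/(-44940 - 29395) = 1/(-74335) = -1/74335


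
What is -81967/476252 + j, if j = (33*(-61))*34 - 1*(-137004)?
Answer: 32652707657/476252 ≈ 68562.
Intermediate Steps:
j = 68562 (j = -2013*34 + 137004 = -68442 + 137004 = 68562)
-81967/476252 + j = -81967/476252 + 68562 = 32652707657/476252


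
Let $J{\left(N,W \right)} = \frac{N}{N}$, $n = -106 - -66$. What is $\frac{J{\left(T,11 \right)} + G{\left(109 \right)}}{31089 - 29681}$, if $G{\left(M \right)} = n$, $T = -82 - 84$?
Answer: $- \frac{39}{1408} \approx -0.027699$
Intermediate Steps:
$T = -166$
$n = -40$ ($n = -106 + 66 = -40$)
$G{\left(M \right)} = -40$
$J{\left(N,W \right)} = 1$
$\frac{J{\left(T,11 \right)} + G{\left(109 \right)}}{31089 - 29681} = \frac{1 - 40}{31089 - 29681} = - \frac{39}{1408}$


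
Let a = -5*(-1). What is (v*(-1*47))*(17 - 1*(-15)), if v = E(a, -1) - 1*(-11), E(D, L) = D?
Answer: -24064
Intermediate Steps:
a = 5
v = 16 (v = 5 - 1*(-11) = 5 + 11 = 16)
(v*(-1*47))*(17 - 1*(-15)) = (16*(-1*47))*(17 - 1*(-15)) = (16*(-47))*(17 + 15) = -752*32 = -24064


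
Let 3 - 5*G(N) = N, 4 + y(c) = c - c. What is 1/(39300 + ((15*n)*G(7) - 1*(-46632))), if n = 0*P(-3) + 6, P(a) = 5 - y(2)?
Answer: 1/85860 ≈ 1.1647e-5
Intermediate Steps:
y(c) = -4 (y(c) = -4 + (c - c) = -4 + 0 = -4)
G(N) = ⅗ - N/5
P(a) = 9 (P(a) = 5 - 1*(-4) = 5 + 4 = 9)
n = 6 (n = 0*9 + 6 = 0 + 6 = 6)
1/(39300 + ((15*n)*G(7) - 1*(-46632))) = 1/(39300 + ((15*6)*(⅗ - ⅕*7) - 1*(-46632))) = 1/(39300 + (90*(⅗ - 7/5) + 46632)) = 1/(39300 + (90*(-⅘) + 46632)) = 1/(39300 + (-72 + 46632)) = 1/(39300 + 46560) = 1/85860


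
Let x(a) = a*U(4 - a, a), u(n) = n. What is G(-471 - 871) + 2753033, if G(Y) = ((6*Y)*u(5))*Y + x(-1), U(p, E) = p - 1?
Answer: 56781949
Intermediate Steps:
U(p, E) = -1 + p
x(a) = a*(3 - a) (x(a) = a*(-1 + (4 - a)) = a*(3 - a))
G(Y) = -4 + 30*Y² (G(Y) = ((6*Y)*5)*Y - (3 - 1*(-1)) = (30*Y)*Y - (3 + 1) = 30*Y² - 1*4 = 30*Y² - 4 = -4 + 30*Y²)
G(-471 - 871) + 2753033 = (-4 + 30*(-471 - 871)²) + 2753033 = (-4 + 30*(-1342)²) + 2753033 = (-4 + 30*1800964) + 2753033 = (-4 + 54028920) + 2753033 = 54028916 + 2753033 = 56781949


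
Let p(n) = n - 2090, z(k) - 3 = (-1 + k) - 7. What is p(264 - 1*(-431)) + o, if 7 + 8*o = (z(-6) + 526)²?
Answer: 127029/4 ≈ 31757.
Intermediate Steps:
z(k) = -5 + k (z(k) = 3 + ((-1 + k) - 7) = 3 + (-8 + k) = -5 + k)
p(n) = -2090 + n
o = 132609/4 (o = -7/8 + ((-5 - 6) + 526)²/8 = -7/8 + (-11 + 526)²/8 = -7/8 + (⅛)*515² = -7/8 + (⅛)*265225 = -7/8 + 265225/8 = 132609/4 ≈ 33152.)
p(264 - 1*(-431)) + o = (-2090 + (264 - 1*(-431))) + 132609/4 = (-2090 + (264 + 431)) + 132609/4 = (-2090 + 695) + 132609/4 = -1395 + 132609/4 = 127029/4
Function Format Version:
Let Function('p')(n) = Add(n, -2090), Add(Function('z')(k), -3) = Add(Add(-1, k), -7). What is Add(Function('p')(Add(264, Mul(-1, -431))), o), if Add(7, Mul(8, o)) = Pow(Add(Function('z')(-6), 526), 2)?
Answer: Rational(127029, 4) ≈ 31757.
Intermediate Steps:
Function('z')(k) = Add(-5, k) (Function('z')(k) = Add(3, Add(Add(-1, k), -7)) = Add(3, Add(-8, k)) = Add(-5, k))
Function('p')(n) = Add(-2090, n)
o = Rational(132609, 4) (o = Add(Rational(-7, 8), Mul(Rational(1, 8), Pow(Add(Add(-5, -6), 526), 2))) = Add(Rational(-7, 8), Mul(Rational(1, 8), Pow(Add(-11, 526), 2))) = Add(Rational(-7, 8), Mul(Rational(1, 8), Pow(515, 2))) = Add(Rational(-7, 8), Mul(Rational(1, 8), 265225)) = Add(Rational(-7, 8), Rational(265225, 8)) = Rational(132609, 4) ≈ 33152.)
Add(Function('p')(Add(264, Mul(-1, -431))), o) = Add(Add(-2090, Add(264, Mul(-1, -431))), Rational(132609, 4)) = Add(Add(-2090, Add(264, 431)), Rational(132609, 4)) = Add(Add(-2090, 695), Rational(132609, 4)) = Add(-1395, Rational(132609, 4)) = Rational(127029, 4)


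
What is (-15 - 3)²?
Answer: 324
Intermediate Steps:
(-15 - 3)² = (-18)² = 324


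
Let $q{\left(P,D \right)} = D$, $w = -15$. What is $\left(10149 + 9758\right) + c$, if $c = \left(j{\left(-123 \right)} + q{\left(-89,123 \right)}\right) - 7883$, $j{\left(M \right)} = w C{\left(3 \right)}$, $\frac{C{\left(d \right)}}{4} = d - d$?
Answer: $12147$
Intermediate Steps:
$C{\left(d \right)} = 0$ ($C{\left(d \right)} = 4 \left(d - d\right) = 4 \cdot 0 = 0$)
$j{\left(M \right)} = 0$ ($j{\left(M \right)} = \left(-15\right) 0 = 0$)
$c = -7760$ ($c = \left(0 + 123\right) - 7883 = 123 - 7883 = -7760$)
$\left(10149 + 9758\right) + c = \left(10149 + 9758\right) - 7760 = 19907 - 7760 = 12147$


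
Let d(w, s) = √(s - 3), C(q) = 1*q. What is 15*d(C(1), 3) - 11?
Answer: -11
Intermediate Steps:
C(q) = q
d(w, s) = √(-3 + s)
15*d(C(1), 3) - 11 = 15*√(-3 + 3) - 11 = 15*√0 - 11 = 15*0 - 11 = 0 - 11 = -11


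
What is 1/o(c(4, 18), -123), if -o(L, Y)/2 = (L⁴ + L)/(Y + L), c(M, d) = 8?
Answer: 115/8208 ≈ 0.014011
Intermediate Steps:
o(L, Y) = -2*(L + L⁴)/(L + Y) (o(L, Y) = -2*(L⁴ + L)/(Y + L) = -2*(L + L⁴)/(L + Y))
1/o(c(4, 18), -123) = 1/(-2*8*(1 + 8³)/(8 - 123)) = 1/(-2*8*(1 + 512)/(-115)) = 1/(-2*8*(-1/115)*513) = 1/(8208/115) = 115/8208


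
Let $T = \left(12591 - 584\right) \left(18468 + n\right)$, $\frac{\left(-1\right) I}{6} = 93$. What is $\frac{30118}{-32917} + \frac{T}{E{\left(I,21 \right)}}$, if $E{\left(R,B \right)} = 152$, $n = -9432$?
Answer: $\frac{892833408037}{1250846} \approx 7.1378 \cdot 10^{5}$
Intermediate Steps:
$I = -558$ ($I = \left(-6\right) 93 = -558$)
$T = 108495252$ ($T = \left(12591 - 584\right) \left(18468 - 9432\right) = 12007 \cdot 9036 = 108495252$)
$\frac{30118}{-32917} + \frac{T}{E{\left(I,21 \right)}} = \frac{30118}{-32917} + \frac{108495252}{152} = 30118 \left(- \frac{1}{32917}\right) + 108495252 \cdot \frac{1}{152} = - \frac{30118}{32917} + \frac{27123813}{38} = \frac{892833408037}{1250846}$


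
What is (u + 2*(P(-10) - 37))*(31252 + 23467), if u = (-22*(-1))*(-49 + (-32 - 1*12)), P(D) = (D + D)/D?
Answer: -115785404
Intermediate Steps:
P(D) = 2 (P(D) = (2*D)/D = 2)
u = -2046 (u = 22*(-49 + (-32 - 12)) = 22*(-49 - 44) = 22*(-93) = -2046)
(u + 2*(P(-10) - 37))*(31252 + 23467) = (-2046 + 2*(2 - 37))*(31252 + 23467) = (-2046 + 2*(-35))*54719 = (-2046 - 70)*54719 = -2116*54719 = -115785404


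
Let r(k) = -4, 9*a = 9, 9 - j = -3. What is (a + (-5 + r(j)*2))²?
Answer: 144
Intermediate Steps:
j = 12 (j = 9 - 1*(-3) = 9 + 3 = 12)
a = 1 (a = (⅑)*9 = 1)
(a + (-5 + r(j)*2))² = (1 + (-5 - 4*2))² = (1 + (-5 - 8))² = (1 - 13)² = (-12)² = 144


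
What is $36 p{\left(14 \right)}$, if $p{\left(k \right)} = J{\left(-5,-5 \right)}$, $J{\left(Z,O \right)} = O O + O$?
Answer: $720$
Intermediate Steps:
$J{\left(Z,O \right)} = O + O^{2}$ ($J{\left(Z,O \right)} = O^{2} + O = O + O^{2}$)
$p{\left(k \right)} = 20$ ($p{\left(k \right)} = - 5 \left(1 - 5\right) = \left(-5\right) \left(-4\right) = 20$)
$36 p{\left(14 \right)} = 36 \cdot 20 = 720$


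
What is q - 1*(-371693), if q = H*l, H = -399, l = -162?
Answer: 436331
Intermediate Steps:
q = 64638 (q = -399*(-162) = 64638)
q - 1*(-371693) = 64638 - 1*(-371693) = 64638 + 371693 = 436331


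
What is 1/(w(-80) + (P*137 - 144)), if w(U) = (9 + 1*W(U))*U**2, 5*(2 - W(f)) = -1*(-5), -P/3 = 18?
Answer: 1/56458 ≈ 1.7712e-5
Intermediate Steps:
P = -54 (P = -3*18 = -54)
W(f) = 1 (W(f) = 2 - (-1)*(-5)/5 = 2 - 1/5*5 = 2 - 1 = 1)
w(U) = 10*U**2 (w(U) = (9 + 1*1)*U**2 = (9 + 1)*U**2 = 10*U**2)
1/(w(-80) + (P*137 - 144)) = 1/(10*(-80)**2 + (-54*137 - 144)) = 1/(10*6400 + (-7398 - 144)) = 1/(64000 - 7542) = 1/56458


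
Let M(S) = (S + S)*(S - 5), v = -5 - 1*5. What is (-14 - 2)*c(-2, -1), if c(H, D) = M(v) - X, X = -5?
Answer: -4880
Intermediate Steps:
v = -10 (v = -5 - 5 = -10)
M(S) = 2*S*(-5 + S) (M(S) = (2*S)*(-5 + S) = 2*S*(-5 + S))
c(H, D) = 305 (c(H, D) = 2*(-10)*(-5 - 10) - 1*(-5) = 2*(-10)*(-15) + 5 = 300 + 5 = 305)
(-14 - 2)*c(-2, -1) = (-14 - 2)*305 = -16*305 = -4880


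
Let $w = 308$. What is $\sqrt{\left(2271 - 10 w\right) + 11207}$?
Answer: $\sqrt{10398} \approx 101.97$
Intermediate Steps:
$\sqrt{\left(2271 - 10 w\right) + 11207} = \sqrt{\left(2271 - 10 \cdot 308\right) + 11207} = \sqrt{\left(2271 - 3080\right) + 11207} = \sqrt{-809 + 11207} = \sqrt{10398}$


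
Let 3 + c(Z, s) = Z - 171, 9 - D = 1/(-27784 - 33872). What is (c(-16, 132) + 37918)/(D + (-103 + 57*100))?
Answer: 2326157568/345643537 ≈ 6.7299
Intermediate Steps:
D = 554905/61656 (D = 9 - 1/(-27784 - 33872) = 9 - 1/(-61656) = 9 - 1*(-1/61656) = 9 + 1/61656 = 554905/61656 ≈ 9.0000)
c(Z, s) = -174 + Z (c(Z, s) = -3 + (Z - 171) = -3 + (-171 + Z) = -174 + Z)
(c(-16, 132) + 37918)/(D + (-103 + 57*100)) = ((-174 - 16) + 37918)/(554905/61656 + (-103 + 57*100)) = (-190 + 37918)/(554905/61656 + (-103 + 5700)) = 37728/(554905/61656 + 5597) = 37728/(345643537/61656) = 37728*(61656/345643537) = 2326157568/345643537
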